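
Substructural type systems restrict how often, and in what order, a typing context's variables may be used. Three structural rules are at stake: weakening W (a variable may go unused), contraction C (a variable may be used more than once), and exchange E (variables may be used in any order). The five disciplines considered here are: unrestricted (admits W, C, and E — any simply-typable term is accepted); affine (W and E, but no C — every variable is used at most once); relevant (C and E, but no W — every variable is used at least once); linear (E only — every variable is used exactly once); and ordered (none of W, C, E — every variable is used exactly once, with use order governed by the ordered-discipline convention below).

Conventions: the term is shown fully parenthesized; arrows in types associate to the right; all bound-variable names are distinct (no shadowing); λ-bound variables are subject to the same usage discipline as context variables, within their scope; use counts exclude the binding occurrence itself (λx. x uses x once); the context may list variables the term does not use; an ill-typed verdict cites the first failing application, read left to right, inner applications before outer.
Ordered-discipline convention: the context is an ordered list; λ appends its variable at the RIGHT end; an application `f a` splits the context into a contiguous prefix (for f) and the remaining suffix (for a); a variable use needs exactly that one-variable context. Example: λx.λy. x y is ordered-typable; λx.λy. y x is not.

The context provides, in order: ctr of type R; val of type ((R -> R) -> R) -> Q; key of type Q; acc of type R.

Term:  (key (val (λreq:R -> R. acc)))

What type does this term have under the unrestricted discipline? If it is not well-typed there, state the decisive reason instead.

not well-typed under unrestricted — not simply typable
use counts: ctr ×0, val ×1, key ×1, acc ×1, req [bound] ×0
uses in reading order: key, val, acc
typing: ill-typed: non-function type Q applied to an argument
all disciplines: ordered ✗ | linear ✗ | affine ✗ | relevant ✗ | unrestricted ✗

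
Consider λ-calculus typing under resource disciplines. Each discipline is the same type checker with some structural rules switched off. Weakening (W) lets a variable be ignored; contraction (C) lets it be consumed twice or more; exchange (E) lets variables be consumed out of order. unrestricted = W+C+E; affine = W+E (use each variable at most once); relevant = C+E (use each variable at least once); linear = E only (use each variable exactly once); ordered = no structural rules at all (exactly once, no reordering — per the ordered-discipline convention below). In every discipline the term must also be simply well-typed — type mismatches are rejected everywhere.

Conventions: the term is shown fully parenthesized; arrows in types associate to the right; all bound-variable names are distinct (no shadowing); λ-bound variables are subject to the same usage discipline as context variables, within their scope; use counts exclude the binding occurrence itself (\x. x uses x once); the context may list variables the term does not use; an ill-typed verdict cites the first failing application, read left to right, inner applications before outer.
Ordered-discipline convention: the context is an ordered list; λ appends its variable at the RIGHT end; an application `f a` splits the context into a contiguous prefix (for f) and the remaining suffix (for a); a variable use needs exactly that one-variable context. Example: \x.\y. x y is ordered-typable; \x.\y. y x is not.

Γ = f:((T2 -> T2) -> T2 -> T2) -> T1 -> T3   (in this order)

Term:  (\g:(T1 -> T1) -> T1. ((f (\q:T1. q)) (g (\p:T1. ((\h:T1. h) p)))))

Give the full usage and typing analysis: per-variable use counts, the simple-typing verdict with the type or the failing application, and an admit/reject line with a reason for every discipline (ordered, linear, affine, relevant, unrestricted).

use counts: f ×1, g [bound] ×1, q [bound] ×1, p [bound] ×1, h [bound] ×1
left-to-right use order: f, q, g, h, p
typing: ill-typed: argument of type T1 -> T1 where (T2 -> T2) -> T2 -> T2 is required
ordered: ✗, a type mismatch blocks all five
linear: ✗, the type mismatch rejects it
affine: ✗, not simply typable
relevant: ✗, fails simple typing
unrestricted: ✗, a type mismatch blocks all five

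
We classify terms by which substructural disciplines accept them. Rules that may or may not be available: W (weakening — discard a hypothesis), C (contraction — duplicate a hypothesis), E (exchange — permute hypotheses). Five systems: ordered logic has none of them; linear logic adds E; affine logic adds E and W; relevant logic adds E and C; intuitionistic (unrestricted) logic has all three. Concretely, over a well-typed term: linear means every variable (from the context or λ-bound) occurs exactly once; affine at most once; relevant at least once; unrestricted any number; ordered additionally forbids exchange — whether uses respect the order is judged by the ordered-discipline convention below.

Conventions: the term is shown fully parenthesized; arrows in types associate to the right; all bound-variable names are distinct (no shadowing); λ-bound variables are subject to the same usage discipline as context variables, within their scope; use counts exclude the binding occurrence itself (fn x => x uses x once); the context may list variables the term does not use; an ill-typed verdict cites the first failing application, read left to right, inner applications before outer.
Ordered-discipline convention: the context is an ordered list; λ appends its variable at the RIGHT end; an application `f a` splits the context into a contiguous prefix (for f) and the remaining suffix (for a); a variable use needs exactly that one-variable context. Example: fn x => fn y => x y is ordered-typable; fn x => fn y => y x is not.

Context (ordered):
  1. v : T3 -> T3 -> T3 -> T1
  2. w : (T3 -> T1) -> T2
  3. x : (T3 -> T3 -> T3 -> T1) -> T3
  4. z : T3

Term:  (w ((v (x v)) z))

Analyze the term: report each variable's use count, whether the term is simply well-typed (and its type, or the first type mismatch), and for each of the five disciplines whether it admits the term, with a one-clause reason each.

use counts: v ×2; w ×1; x ×1; z ×1
use order (left to right): w, v, x, v, z
typing: the term checks, with type T2
ordered: ✗ — v ×2 used more than once (contraction)
linear: ✗ — v ×2 used more than once (contraction)
affine: ✗ — v ×2 used more than once (contraction)
relevant: ✓ — none of v, w, x, z goes unused
unrestricted: ✓ — simply typable at T2; W, C, E all held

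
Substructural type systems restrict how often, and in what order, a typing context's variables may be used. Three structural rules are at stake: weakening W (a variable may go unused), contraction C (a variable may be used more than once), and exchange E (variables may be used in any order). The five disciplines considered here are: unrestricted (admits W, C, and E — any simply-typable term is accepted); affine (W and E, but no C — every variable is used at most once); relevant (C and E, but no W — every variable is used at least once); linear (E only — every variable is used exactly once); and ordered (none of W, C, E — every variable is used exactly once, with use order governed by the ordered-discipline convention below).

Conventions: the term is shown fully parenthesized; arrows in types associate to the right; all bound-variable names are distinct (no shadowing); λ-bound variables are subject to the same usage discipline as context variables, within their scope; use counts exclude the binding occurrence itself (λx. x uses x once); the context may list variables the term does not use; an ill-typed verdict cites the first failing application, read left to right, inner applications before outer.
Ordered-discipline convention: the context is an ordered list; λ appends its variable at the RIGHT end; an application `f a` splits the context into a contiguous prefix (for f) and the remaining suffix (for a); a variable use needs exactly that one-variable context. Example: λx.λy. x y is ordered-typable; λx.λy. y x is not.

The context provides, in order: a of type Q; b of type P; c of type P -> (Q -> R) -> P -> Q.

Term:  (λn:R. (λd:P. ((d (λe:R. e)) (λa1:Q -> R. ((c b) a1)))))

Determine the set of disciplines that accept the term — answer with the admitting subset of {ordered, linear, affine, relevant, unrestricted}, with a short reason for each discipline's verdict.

admitting disciplines: none
counts: a: 0×; b: 1×; c: 1×; n [bound]: 0×; d [bound]: 1×; e [bound]: 1×; a1 [bound]: 1×
uses in reading order: d, e, c, b, a1
typing: ill-typed: non-arrow in function slot: P
ordered ✗ (a type mismatch blocks all five)
linear ✗ (the type mismatch rejects it)
affine ✗ (not simply typable)
relevant ✗ (fails simple typing)
unrestricted ✗ (a type mismatch blocks all five)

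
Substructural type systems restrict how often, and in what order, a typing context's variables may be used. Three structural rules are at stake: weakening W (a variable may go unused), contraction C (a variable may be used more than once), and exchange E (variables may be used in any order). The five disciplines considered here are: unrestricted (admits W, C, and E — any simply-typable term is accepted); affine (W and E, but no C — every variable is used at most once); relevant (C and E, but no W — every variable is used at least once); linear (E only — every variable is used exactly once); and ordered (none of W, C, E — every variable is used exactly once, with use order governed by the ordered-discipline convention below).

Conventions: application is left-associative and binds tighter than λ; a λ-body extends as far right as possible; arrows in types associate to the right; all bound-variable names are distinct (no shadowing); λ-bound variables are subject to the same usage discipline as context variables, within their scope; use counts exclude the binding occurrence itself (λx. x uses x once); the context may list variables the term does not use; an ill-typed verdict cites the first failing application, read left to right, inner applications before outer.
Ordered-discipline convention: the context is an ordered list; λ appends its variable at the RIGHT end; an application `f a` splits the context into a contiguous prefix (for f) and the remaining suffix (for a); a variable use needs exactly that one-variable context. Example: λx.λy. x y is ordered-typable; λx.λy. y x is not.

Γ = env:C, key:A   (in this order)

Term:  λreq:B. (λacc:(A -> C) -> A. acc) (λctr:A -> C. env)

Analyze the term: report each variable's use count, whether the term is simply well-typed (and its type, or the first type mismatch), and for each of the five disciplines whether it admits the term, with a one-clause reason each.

usage: env: 1, key: 0, req (λ-bound): 0, acc (λ-bound): 1, ctr (λ-bound): 0
left-to-right use order: acc, env
typing: ill-typed: an application expects (A -> C) -> A but receives (A -> C) -> C
ordered: ✗, a type mismatch blocks all five
linear: ✗, the type mismatch rejects it
affine: ✗, not simply typable
relevant: ✗, fails simple typing
unrestricted: ✗, a type mismatch blocks all five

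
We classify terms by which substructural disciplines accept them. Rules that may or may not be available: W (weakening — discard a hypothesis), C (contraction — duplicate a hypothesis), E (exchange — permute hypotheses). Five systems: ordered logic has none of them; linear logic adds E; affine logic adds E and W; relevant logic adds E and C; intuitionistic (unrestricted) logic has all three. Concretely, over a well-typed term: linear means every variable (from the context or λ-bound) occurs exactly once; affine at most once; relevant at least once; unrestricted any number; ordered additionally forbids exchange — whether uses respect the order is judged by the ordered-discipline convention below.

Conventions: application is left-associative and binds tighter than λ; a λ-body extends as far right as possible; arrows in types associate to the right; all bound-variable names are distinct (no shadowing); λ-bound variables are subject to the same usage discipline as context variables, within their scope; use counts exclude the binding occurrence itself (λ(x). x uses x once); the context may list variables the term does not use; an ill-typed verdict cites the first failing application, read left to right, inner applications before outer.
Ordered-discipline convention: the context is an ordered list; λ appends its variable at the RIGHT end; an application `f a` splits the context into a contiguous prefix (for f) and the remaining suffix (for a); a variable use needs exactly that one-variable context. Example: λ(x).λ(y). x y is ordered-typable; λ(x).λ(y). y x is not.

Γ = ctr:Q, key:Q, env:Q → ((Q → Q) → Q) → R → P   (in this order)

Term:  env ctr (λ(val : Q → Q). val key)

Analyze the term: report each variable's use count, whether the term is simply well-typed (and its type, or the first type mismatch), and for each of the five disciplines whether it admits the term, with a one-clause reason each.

counts: ctr: 1; key: 1; env: 1; val (λ-bound): 1
uses in reading order: env, ctr, val, key
typing: ✓ — R → P
ordered ✗ (no contiguous prefix/suffix split fits env, ctr, val, key)
linear ✓ (single use per variable (ctr, key, env, val))
affine ✓ (no duplicate uses among ctr, key, env, val)
relevant ✓ (at least one use each (ctr, key, env, val))
unrestricted ✓ (well-typed at R → P; no restrictions here)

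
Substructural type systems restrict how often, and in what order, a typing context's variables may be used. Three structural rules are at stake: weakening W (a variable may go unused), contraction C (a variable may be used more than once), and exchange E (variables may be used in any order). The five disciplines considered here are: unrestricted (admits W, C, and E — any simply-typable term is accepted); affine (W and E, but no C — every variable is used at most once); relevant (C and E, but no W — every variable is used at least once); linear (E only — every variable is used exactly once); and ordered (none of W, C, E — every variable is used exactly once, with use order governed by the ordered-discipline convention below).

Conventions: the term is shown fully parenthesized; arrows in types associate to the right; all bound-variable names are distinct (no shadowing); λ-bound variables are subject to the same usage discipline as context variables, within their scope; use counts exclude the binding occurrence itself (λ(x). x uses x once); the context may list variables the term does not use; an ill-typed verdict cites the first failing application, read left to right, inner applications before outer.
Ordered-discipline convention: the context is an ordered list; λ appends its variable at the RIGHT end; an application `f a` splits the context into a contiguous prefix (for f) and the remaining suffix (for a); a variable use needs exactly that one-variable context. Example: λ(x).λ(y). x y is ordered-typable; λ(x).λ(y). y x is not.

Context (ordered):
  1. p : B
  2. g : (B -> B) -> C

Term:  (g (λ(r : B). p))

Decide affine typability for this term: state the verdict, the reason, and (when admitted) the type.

yes — p, g, r: no repeats, contraction unneeded; term : C
counts: p: 1, g: 1, r [bound]: 0
use order (left to right): g, p
typing: well-typed at C
per-discipline verdicts: ordered ✗ | linear ✗ | affine ✓ | relevant ✗ | unrestricted ✓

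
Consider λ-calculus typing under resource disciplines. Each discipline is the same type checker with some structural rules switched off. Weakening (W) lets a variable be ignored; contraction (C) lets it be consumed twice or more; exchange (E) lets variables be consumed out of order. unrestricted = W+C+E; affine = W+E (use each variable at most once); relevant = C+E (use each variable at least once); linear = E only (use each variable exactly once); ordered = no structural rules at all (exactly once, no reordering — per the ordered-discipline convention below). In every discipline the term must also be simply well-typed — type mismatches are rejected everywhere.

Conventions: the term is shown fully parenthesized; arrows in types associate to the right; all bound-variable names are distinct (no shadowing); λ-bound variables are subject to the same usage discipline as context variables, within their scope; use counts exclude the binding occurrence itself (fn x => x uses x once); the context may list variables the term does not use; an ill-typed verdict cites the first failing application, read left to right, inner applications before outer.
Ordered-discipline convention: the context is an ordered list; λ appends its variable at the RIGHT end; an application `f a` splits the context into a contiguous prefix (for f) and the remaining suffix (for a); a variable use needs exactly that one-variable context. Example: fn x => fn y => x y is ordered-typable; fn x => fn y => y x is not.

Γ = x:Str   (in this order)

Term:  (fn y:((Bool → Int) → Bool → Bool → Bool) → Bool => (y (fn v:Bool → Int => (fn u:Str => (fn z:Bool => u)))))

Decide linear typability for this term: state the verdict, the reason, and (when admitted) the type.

no — a type mismatch blocks all five
usage: x=0; y [bound]=1; v [bound]=0; u [bound]=1; z [bound]=0
use order (left to right): y, u
typing: ill-typed: a function awaiting (Bool → Int) → Bool → Bool → Bool gets (Bool → Int) → Str → Bool → Str
per-discipline verdicts: ordered ✗; linear ✗; affine ✗; relevant ✗; unrestricted ✗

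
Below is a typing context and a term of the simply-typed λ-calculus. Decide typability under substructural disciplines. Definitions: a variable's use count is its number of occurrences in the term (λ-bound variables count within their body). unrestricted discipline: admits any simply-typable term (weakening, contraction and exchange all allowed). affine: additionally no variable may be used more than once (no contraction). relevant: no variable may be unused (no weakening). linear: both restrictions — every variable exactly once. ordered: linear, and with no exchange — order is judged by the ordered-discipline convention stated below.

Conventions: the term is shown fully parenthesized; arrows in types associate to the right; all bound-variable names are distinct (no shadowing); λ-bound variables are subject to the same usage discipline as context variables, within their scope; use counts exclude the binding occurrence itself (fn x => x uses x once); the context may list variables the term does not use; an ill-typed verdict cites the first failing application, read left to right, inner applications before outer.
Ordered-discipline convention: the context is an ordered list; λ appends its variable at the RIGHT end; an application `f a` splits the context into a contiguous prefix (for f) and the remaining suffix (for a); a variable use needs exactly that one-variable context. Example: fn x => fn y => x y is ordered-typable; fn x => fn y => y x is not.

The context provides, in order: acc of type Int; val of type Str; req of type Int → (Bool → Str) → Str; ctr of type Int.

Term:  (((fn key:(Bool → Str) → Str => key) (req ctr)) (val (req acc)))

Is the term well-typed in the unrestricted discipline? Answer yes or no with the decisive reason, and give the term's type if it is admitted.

no — fails simple typing
counts: acc ×1, val ×1, req ×2, ctr ×1, key (bound) ×1
left-to-right use order: key, req, ctr, val, req, acc
typing: ill-typed: non-arrow in function slot: Str
all disciplines: ordered ✗ · linear ✗ · affine ✗ · relevant ✗ · unrestricted ✗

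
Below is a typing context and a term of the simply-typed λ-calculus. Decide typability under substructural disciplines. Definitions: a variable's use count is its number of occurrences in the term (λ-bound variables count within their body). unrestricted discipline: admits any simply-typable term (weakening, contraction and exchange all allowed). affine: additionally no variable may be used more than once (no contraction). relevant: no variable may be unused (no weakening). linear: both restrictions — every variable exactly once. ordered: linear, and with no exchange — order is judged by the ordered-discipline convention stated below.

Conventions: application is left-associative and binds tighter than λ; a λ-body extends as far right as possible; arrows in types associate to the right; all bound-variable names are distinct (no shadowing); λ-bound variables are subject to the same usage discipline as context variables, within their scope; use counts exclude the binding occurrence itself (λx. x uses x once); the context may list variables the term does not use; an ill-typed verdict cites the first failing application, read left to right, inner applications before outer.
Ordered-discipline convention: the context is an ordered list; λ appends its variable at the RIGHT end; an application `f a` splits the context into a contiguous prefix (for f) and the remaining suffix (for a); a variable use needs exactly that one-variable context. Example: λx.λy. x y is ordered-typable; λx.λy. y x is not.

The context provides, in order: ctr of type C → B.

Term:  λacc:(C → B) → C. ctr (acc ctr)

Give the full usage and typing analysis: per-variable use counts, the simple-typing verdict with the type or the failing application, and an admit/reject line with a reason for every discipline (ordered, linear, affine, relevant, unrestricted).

usage: ctr ×2, acc [bound] ×1
uses in reading order: ctr, acc, ctr
typing: ✓ — ((C → B) → C) → B
ordered: ✗, ctr ×2 used more than once (contraction)
linear: ✗, ctr ×2 used more than once (contraction)
affine: ✗, ctr ×2 used more than once (contraction)
relevant: ✓, none of ctr, acc goes unused
unrestricted: ✓, simply typable at ((C → B) → C) → B; W, C, E all held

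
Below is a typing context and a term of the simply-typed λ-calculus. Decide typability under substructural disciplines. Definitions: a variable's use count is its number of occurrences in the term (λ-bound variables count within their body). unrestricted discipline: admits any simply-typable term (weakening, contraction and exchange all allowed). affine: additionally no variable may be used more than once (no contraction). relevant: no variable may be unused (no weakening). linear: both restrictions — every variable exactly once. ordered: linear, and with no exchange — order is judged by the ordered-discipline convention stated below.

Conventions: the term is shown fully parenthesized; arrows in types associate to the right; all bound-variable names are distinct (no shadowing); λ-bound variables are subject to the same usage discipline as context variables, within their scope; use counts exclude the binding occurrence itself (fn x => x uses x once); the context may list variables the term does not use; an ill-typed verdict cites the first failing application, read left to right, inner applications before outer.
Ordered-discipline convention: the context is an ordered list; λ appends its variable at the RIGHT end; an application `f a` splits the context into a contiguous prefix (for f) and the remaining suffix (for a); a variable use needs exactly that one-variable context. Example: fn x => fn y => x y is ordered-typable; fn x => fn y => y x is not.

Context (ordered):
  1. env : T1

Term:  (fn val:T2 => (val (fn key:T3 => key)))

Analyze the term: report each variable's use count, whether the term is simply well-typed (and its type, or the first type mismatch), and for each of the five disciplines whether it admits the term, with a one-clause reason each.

counts: env: 0×; val [bound]: 1×; key [bound]: 1×
use order (left to right): val, key
typing: ill-typed: non-arrow in function slot: T2
ordered: ✗ — fails simple typing
linear: ✗ — a type mismatch blocks all five
affine: ✗ — the type mismatch rejects it
relevant: ✗ — not simply typable
unrestricted: ✗ — fails simple typing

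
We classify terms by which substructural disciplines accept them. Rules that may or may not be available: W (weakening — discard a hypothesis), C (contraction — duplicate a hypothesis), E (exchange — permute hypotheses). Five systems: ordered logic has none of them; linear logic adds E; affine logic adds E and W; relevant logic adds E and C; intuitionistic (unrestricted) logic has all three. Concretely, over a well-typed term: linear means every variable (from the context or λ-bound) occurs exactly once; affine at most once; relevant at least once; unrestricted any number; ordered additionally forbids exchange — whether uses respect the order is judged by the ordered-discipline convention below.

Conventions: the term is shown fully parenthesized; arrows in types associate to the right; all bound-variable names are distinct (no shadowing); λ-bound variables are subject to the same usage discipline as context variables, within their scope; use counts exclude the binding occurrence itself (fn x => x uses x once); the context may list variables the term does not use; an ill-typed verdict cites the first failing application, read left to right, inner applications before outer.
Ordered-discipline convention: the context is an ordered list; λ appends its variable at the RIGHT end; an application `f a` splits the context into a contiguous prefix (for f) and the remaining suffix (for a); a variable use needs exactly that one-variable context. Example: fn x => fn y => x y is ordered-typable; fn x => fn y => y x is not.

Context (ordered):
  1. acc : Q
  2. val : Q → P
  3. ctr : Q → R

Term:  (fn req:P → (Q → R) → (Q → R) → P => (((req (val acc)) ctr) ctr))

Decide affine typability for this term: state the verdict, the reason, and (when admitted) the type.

no — needs contraction — ctr ×2
use counts: acc=1; val=1; ctr=2; req (λ-bound)=1
left-to-right use order: req, val, acc, ctr, ctr
typing: the term checks, with type (P → (Q → R) → (Q → R) → P) → P
all disciplines: ordered ✗ · linear ✗ · affine ✗ · relevant ✓ · unrestricted ✓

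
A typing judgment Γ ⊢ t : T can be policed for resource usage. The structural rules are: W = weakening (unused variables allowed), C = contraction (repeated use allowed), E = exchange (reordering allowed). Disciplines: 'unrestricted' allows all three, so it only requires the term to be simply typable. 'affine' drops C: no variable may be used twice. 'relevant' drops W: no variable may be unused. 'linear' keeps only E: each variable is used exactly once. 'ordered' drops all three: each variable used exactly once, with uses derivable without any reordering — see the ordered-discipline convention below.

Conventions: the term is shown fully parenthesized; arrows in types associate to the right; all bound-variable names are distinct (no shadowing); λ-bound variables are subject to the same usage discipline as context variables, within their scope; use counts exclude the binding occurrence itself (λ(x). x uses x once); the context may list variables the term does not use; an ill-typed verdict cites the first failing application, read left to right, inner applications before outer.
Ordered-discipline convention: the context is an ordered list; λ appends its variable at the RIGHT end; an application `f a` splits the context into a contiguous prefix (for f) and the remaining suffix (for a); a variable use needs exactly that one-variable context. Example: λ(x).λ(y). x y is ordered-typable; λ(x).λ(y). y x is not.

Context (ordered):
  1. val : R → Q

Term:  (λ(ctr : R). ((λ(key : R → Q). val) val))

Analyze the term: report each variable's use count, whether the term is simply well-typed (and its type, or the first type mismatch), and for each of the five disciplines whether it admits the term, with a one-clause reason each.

usage: val: 2×, ctr [bound]: 0×, key [bound]: 0×
uses in reading order: val, val
typing: ✓ — R → R → Q
ordered: ✗ — needs contraction — val ×2; ctr, key left unused
linear: ✗ — needs contraction — val ×2; ctr, key left unused
affine: ✗ — needs contraction — val ×2
relevant: ✗ — ctr, key left unused
unrestricted: ✓ — simply typable at R → R → Q; W, C, E all held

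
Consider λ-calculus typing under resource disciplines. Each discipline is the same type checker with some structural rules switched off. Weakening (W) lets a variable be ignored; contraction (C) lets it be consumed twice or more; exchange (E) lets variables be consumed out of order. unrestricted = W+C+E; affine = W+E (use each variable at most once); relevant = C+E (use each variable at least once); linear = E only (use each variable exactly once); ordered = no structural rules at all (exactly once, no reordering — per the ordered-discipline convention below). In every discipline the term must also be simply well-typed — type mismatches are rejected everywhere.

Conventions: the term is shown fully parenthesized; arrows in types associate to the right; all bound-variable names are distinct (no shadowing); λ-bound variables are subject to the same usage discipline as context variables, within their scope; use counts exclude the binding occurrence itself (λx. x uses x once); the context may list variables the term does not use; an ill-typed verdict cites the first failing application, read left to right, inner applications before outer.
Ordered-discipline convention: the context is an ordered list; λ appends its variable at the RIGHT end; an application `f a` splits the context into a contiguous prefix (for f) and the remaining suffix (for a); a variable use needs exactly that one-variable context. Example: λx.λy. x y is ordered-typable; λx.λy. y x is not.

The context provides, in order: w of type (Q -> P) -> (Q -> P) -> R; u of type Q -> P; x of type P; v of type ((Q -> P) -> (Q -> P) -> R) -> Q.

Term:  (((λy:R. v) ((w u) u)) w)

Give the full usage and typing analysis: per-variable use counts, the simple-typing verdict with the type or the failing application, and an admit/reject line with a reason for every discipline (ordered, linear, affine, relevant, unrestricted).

usage: w=2, u=2, x=0, v=1, y [bound]=0
left-to-right use order: v, w, u, u, w
typing: well-typed — term : Q
ordered ✗ (w ×2, u ×2 used more than once (contraction); x, y never used (weakening))
linear ✗ (w ×2, u ×2 used more than once (contraction); x, y never used (weakening))
affine ✗ (w ×2, u ×2 used more than once (contraction))
relevant ✗ (x, y never used (weakening))
unrestricted ✓ (simply typable at Q; W, C, E all held)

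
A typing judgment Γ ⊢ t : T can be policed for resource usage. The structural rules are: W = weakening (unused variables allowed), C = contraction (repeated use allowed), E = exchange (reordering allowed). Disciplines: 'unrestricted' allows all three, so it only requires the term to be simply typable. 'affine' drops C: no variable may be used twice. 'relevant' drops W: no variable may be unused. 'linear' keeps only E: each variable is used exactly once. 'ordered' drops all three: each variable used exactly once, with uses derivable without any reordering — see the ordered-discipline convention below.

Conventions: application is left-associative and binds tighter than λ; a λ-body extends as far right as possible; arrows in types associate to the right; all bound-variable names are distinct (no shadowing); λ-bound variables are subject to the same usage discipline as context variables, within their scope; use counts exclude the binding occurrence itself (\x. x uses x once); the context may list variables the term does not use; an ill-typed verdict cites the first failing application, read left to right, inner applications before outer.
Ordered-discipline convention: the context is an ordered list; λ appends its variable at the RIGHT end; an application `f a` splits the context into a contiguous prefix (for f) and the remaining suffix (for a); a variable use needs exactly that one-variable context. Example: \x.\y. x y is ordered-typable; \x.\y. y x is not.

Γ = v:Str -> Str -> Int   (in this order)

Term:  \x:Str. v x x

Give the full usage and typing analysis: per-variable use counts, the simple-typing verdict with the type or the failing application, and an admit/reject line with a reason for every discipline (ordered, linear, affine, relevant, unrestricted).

usage: v=1; x (bound)=2
order of uses: v, x, x
typing: ✓ — Str -> Int
ordered: ✗, repeated use of x ×2
linear: ✗, repeated use of x ×2
affine: ✗, repeated use of x ×2
relevant: ✓, v, x: all used, weakening unneeded
unrestricted: ✓, typability at Str -> Int is all that's needed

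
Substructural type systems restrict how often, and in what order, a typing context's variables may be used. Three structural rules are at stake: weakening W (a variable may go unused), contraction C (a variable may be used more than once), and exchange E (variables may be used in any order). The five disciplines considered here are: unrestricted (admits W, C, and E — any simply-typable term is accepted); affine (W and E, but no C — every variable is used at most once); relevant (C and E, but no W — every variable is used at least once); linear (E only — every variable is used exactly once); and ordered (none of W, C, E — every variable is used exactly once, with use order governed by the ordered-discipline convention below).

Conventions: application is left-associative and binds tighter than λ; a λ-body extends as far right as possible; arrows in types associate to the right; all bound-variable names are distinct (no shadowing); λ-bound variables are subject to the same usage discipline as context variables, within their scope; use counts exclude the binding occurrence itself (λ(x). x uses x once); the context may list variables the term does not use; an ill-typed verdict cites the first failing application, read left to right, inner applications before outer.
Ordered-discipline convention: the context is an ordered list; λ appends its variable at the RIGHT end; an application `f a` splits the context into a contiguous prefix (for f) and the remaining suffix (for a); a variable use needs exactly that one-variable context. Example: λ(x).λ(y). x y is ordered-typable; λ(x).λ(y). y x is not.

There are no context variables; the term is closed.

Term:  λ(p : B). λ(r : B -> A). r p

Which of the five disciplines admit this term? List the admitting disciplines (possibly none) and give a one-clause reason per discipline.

admitted by: linear, affine, relevant, unrestricted
counts: p (λ-bound): 1; r (λ-bound): 1
uses in reading order: r, p
typing: the term checks, with type B -> (B -> A) -> A
ordered: ✗, no ordered split (uses run r, p)
linear: ✓, single use per variable (p, r)
affine: ✓, no duplicate uses among p, r
relevant: ✓, at least one use each (p, r)
unrestricted: ✓, simply typable at B -> (B -> A) -> A; W, C, E all held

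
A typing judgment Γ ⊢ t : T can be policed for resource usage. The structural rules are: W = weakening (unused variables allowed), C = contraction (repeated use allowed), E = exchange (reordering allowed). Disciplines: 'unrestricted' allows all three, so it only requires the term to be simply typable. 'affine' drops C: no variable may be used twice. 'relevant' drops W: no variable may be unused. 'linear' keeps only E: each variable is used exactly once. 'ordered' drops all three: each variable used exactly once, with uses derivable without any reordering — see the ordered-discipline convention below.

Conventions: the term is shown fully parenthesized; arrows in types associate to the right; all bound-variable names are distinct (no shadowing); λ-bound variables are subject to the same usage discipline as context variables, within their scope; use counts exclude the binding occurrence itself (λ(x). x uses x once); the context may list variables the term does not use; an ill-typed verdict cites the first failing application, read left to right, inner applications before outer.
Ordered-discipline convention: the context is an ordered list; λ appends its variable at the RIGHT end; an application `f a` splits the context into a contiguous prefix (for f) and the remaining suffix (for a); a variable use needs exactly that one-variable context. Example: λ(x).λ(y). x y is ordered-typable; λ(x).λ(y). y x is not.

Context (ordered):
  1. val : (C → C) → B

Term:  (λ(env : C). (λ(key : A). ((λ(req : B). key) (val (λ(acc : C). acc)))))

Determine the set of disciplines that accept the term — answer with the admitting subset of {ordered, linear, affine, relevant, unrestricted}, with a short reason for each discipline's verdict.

accepted by: affine, unrestricted
variable uses: val ×1; env [bound] ×0; key [bound] ×1; req [bound] ×0; acc [bound] ×1
order of uses: key, val, acc
typing: well-typed — term : C → A → A
ordered ✗ (env, req left unused)
linear ✗ (env, req left unused)
affine ✓ (val, env, key, req, acc: no repeats, contraction unneeded)
relevant ✗ (env, req left unused)
unrestricted ✓ (typability at C → A → A is all that's needed)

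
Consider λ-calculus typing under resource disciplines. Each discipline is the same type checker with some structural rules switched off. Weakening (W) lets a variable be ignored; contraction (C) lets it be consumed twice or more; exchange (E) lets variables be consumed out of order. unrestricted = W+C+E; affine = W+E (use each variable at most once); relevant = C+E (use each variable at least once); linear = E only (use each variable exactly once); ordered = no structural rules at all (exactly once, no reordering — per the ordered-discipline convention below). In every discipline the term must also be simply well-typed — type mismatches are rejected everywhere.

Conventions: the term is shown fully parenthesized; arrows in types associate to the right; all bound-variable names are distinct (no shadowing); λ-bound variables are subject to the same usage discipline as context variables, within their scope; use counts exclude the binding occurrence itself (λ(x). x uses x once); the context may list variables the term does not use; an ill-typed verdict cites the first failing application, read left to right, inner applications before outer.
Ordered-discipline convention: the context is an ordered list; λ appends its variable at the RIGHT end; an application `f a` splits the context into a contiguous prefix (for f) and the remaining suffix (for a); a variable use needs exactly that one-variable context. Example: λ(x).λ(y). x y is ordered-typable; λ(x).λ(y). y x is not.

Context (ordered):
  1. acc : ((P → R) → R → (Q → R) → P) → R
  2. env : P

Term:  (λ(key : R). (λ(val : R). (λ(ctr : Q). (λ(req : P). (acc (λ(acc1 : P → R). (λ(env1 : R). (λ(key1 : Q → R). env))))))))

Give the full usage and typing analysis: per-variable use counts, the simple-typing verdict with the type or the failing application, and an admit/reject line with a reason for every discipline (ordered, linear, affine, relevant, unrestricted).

usage: acc: 1; env: 1; key (bound): 0; val (bound): 0; ctr (bound): 0; req (bound): 0; acc1 (bound): 0; env1 (bound): 0; key1 (bound): 0
uses in reading order: acc, env
typing: the term checks, with type R → R → Q → P → R
ordered: ✗, needs weakening: key, val, ctr, req, acc1, env1, key1 unused
linear: ✗, needs weakening: key, val, ctr, req, acc1, env1, key1 unused
affine: ✓, at most one use each (acc, env, key, val, ctr, req, acc1, env1, key1)
relevant: ✗, needs weakening: key, val, ctr, req, acc1, env1, key1 unused
unrestricted: ✓, simply typable at R → R → Q → P → R; W, C, E all held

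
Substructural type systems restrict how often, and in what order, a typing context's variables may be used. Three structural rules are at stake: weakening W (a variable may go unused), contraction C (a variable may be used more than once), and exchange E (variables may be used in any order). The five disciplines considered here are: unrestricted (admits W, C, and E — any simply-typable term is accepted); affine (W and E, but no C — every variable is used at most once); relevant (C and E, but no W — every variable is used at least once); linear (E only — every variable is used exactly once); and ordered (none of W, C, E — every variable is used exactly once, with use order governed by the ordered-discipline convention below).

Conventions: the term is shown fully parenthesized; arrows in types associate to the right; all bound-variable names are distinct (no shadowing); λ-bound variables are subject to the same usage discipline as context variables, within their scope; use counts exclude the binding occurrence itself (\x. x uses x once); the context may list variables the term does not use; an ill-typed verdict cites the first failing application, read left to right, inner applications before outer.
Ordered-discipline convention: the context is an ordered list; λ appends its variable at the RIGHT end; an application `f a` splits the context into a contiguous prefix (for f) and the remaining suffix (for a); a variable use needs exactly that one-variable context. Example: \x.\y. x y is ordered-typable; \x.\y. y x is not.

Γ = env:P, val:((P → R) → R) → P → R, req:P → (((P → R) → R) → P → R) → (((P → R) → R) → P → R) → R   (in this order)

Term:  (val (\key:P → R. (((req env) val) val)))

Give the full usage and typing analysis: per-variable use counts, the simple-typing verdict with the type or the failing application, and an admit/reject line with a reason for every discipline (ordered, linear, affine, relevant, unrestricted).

counts: env ×1; val ×3; req ×1; key (bound) ×0
order of uses: val, req, env, val, val
typing: ✓ — P → R
ordered: ✗ — repeated use of val ×3; unused: key — weakening required
linear: ✗ — repeated use of val ×3; unused: key — weakening required
affine: ✗ — repeated use of val ×3
relevant: ✗ — unused: key — weakening required
unrestricted: ✓ — simply typable at P → R; W, C, E all held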